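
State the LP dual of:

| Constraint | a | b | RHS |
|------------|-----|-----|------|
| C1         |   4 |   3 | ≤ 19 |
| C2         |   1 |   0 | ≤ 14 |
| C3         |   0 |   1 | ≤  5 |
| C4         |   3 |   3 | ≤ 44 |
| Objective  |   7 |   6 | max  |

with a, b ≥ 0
Minimize: z = 19y1 + 14y2 + 5y3 + 44y4

Subject to:
  C1: -4y1 - y2 - 3y4 ≤ -7
  C2: -3y1 - y3 - 3y4 ≤ -6
  y1, y2, y3, y4 ≥ 0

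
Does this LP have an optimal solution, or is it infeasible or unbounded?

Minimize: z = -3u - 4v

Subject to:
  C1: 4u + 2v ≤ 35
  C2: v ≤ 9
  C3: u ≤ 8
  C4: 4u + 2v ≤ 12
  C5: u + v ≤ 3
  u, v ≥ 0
The point (0, 3) satisfies every constraint, so the LP is feasible; the constraints give u ≤ 8 and v ≤ 9, which with u, v ≥ 0 keep the feasible region inside a bounded box. A feasible, bounded LP attains a finite optimum at a vertex.

Evaluating z = -3u - 4v at each vertex:
  (0, 0): z = 0
  (3, 0): z = -9
  (0, 3): z = -12

The LP has an optimal solution: (0, 3) with z = -12.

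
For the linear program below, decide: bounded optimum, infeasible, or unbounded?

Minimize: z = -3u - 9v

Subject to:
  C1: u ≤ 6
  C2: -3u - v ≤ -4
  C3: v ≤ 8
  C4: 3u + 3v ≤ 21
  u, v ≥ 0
The point (0, 7) satisfies every constraint, so the LP is feasible; the constraints give u ≤ 6 and v ≤ 8, which with u, v ≥ 0 keep the feasible region inside a bounded box. A feasible, bounded LP attains a finite optimum at a vertex.

Feasible with finite optimum z* = -63 at (0, 7).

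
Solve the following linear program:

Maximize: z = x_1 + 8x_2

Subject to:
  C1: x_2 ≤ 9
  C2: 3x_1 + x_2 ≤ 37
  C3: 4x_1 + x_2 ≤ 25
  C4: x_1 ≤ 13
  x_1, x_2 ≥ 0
x_1 = 4, x_2 = 9, z = 76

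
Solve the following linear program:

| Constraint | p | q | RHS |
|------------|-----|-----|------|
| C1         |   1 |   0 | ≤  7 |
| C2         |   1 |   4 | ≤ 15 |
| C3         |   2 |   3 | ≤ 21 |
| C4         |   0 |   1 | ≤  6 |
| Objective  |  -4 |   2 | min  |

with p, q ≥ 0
Each vertex is the intersection of two constraint boundaries that also satisfies all remaining constraints:
  p = 0 and q = 0 → (0, 0)
  p = 7 and q = 0 → (7, 0)
  p = 7 and p + 4q = 15 → (7, 2)
  p + 4q = 15 and p = 0 → (0, 3.75)

Evaluating z = -4p + 2q at each vertex:
  (0, 0): z = 0
  (7, 0): z = -28
  (7, 2): z = -24
  (0, 3.75): z = 7.5

The minimum is at (7, 0) with z = -28.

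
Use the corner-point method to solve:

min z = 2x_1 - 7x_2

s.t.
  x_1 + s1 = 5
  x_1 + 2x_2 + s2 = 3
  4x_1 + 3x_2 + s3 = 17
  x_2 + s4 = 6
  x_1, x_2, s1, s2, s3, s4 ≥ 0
x_1 = 0, x_2 = 1.5, z = -10.5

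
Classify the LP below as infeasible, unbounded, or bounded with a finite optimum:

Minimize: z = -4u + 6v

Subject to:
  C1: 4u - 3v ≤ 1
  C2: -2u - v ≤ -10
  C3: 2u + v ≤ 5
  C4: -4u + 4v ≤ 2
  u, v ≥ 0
C3 requires 2u + v ≤ 5, while C2 (-2u - v ≤ -10) is equivalent to 2u + v ≥ 10. Together they would need 10 ≤ 2u + v ≤ 5, which is impossible since 10 > 5. No point satisfies all constraints.

Infeasible: no point satisfies all constraints simultaneously.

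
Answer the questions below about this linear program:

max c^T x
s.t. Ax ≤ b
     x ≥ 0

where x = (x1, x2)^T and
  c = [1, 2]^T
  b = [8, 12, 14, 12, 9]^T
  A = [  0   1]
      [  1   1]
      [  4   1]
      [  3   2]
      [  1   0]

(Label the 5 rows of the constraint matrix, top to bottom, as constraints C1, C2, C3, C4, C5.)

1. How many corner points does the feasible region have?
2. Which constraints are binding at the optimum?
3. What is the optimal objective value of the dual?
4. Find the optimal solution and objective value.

1. 4
2. C4, x1 ≥ 0
3. 12 (by strong duality, equal to the primal optimum)
4. x1 = 0, x2 = 6, z = 12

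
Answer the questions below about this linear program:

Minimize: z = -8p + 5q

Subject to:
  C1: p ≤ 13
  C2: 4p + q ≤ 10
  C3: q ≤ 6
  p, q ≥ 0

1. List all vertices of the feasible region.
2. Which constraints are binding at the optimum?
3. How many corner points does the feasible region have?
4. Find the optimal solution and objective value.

1. (0, 0), (2.5, 0), (1, 6), (0, 6)
2. C2, q ≥ 0
3. 4
4. p = 2.5, q = 0, z = -20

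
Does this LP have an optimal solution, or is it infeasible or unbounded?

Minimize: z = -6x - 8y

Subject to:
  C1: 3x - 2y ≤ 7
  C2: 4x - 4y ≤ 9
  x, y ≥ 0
Feasible point: (0, 0) satisfies every constraint, so the LP is feasible.
Direction d = (0, 1): for each constraint row a, a·d ≤ 0 —
  (3)(0) + (-2)(1) = -2 ≤ 0
  (4)(0) + (-4)(1) = -4 ≤ 0
and d ≥ 0, so (0, 0) + t·d stays feasible for every t ≥ 0. Along this ray z = -6x - 8y changes by -8 per unit t, so z → −∞.

The LP is unbounded; z can be made arbitrarily small.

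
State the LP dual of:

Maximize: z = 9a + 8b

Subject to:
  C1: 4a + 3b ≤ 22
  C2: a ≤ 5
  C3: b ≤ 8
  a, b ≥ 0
Minimize: z = 22y1 + 5y2 + 8y3

Subject to:
  C1: -4y1 - y2 ≤ -9
  C2: -3y1 - y3 ≤ -8
  y1, y2, y3 ≥ 0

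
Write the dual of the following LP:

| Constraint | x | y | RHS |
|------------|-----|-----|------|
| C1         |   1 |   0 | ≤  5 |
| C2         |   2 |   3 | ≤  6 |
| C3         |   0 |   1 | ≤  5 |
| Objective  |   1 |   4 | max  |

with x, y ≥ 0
Minimize: z = 5y1 + 6y2 + 5y3

Subject to:
  C1: -y1 - 2y2 ≤ -1
  C2: -3y2 - y3 ≤ -4
  y1, y2, y3 ≥ 0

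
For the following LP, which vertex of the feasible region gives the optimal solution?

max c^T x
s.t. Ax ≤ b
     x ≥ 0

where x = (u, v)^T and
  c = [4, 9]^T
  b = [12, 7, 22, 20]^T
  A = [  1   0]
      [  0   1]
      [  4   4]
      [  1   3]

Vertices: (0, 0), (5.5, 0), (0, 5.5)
(0, 5.5) with z = 49.5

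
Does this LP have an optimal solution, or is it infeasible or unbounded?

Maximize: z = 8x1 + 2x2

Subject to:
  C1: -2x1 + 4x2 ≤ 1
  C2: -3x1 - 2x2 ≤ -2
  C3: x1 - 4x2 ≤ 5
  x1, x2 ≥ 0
Feasible point: (1, 0) satisfies every constraint, so the LP is feasible.
Direction d = (2, 1): for each constraint row a, a·d ≤ 0 —
  (-2)(2) + (4)(1) = 0 ≤ 0
  (-3)(2) + (-2)(1) = -8 ≤ 0
  (1)(2) + (-4)(1) = -2 ≤ 0
and d ≥ 0, so (1, 0) + t·d stays feasible for every t ≥ 0. Along this ray z = 8x1 + 2x2 changes by 18 per unit t, so z → +∞.

The LP is unbounded; z can be made arbitrarily large.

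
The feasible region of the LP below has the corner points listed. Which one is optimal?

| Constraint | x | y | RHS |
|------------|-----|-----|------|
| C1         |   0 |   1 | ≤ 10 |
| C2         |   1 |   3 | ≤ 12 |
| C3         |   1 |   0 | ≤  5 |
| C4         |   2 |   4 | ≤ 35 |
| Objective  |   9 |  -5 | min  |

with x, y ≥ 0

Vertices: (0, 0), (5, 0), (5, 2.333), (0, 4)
(0, 4) with z = -20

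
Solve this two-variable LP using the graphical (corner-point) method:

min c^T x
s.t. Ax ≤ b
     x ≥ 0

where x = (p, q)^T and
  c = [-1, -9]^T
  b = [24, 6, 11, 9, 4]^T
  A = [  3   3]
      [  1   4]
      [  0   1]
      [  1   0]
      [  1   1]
Each vertex is the intersection of two constraint boundaries that also satisfies all remaining constraints:
  p = 0 and q = 0 → (0, 0)
  p + q = 4 and q = 0 → (4, 0)
  p + 4q = 6 and p + q = 4 → (3.333, 0.6667)
  p + 4q = 6 and p = 0 → (0, 1.5)

Evaluating z = -p - 9q at each vertex:
  (0, 0): z = 0
  (4, 0): z = -4
  (3.333, 0.6667): z = -9.333
  (0, 1.5): z = -13.5

The minimum is at (0, 1.5) with z = -13.5.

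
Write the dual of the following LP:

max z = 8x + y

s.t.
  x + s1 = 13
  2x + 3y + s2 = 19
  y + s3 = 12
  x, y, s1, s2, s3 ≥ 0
Minimize: z = 13y1 + 19y2 + 12y3

Subject to:
  C1: -y1 - 2y2 ≤ -8
  C2: -3y2 - y3 ≤ -1
  y1, y2, y3 ≥ 0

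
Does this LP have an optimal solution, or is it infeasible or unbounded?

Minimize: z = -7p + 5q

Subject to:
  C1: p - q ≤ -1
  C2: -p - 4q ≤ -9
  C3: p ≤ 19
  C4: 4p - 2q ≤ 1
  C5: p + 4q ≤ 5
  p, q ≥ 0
C5 requires p + 4q ≤ 5, while C2 (-p - 4q ≤ -9) is equivalent to p + 4q ≥ 9. Together they would need 9 ≤ p + 4q ≤ 5, which is impossible since 9 > 5. No point satisfies all constraints.

Infeasible: no point satisfies all constraints simultaneously.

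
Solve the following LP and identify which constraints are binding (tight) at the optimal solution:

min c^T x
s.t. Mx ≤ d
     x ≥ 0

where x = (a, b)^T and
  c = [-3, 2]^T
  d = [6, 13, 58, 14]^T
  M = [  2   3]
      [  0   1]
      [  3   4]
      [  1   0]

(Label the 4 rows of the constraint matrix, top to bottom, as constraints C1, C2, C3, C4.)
Optimal: a = 3, b = 0
Binding: C1, b ≥ 0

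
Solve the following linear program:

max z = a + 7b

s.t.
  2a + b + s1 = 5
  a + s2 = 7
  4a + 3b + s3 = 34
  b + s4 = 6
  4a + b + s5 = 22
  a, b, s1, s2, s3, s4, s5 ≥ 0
a = 0, b = 5, z = 35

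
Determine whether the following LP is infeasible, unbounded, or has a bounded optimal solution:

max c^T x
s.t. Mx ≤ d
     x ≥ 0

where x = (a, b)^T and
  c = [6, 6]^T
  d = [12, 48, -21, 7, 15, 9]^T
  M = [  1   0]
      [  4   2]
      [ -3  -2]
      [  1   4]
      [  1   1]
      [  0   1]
The point (7, 0) satisfies every constraint, so the LP is feasible; the constraints give a ≤ 12 and b ≤ 9, which with a, b ≥ 0 keep the feasible region inside a bounded box. A feasible, bounded LP attains a finite optimum at a vertex.

Evaluating z = 6a + 6b at each vertex:
  (7, 0): z = 42

The LP has an optimal solution: (7, 0) with z = 42.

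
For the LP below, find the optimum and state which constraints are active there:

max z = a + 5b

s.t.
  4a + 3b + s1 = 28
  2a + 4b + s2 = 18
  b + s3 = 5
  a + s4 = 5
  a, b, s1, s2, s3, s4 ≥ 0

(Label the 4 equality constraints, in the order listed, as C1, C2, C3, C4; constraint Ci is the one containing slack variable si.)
Optimal: a = 0, b = 4.5
Slack at optimum:
  C1: slack = 14.5
  C2: slack = 0 (binding)
  C3: slack = 0.5
  C4: slack = 5
  a ≥ 0: a = 0 (binding)
  b ≥ 0: b = 4.5
Binding constraints: C2, a ≥ 0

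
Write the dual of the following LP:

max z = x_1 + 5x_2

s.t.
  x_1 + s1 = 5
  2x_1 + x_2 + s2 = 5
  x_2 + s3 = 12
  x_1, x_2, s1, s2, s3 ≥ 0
Minimize: z = 5y1 + 5y2 + 12y3

Subject to:
  C1: -y1 - 2y2 ≤ -1
  C2: -y2 - y3 ≤ -5
  y1, y2, y3 ≥ 0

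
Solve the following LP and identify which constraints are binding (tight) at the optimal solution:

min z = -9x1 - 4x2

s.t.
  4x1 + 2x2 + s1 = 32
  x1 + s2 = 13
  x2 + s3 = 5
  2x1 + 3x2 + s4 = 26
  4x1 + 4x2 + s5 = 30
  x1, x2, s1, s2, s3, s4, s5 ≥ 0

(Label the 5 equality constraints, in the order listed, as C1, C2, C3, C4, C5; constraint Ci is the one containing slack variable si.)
Optimal: x1 = 7.5, x2 = 0
Slack at optimum:
  C1: slack = 2
  C2: slack = 5.5
  C3: slack = 5
  C4: slack = 11
  C5: slack = 0 (binding)
  x1 ≥ 0: x1 = 7.5
  x2 ≥ 0: x2 = 0 (binding)
Binding constraints: C5, x2 ≥ 0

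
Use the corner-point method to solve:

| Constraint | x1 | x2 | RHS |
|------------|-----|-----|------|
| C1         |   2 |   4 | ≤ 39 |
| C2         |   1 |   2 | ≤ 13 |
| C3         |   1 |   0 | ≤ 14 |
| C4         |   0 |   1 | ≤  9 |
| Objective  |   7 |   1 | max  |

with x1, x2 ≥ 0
x1 = 13, x2 = 0, z = 91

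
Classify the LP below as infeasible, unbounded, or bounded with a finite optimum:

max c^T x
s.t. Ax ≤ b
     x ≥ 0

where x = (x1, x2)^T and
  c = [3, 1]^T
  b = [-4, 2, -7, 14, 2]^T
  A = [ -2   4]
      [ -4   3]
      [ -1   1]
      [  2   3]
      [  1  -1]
One constraint requires x1 - x2 ≤ 2, while the constraint -x1 + x2 ≤ -7 is equivalent to x1 - x2 ≥ 7. Together they would need 7 ≤ x1 - x2 ≤ 2, which is impossible since 7 > 2. No point satisfies all constraints.

Infeasible: no point satisfies all constraints simultaneously.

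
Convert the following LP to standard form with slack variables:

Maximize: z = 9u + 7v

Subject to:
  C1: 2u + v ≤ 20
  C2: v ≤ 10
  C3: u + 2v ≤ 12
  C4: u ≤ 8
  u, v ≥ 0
max z = 9u + 7v

s.t.
  2u + v + s1 = 20
  v + s2 = 10
  u + 2v + s3 = 12
  u + s4 = 8
  u, v, s1, s2, s3, s4 ≥ 0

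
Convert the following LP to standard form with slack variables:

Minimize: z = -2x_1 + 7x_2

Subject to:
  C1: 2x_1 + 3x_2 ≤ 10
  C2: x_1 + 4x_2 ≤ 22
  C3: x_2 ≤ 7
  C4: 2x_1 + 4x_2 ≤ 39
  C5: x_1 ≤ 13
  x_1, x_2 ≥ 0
min z = -2x_1 + 7x_2

s.t.
  2x_1 + 3x_2 + s1 = 10
  x_1 + 4x_2 + s2 = 22
  x_2 + s3 = 7
  2x_1 + 4x_2 + s4 = 39
  x_1 + s5 = 13
  x_1, x_2, s1, s2, s3, s4, s5 ≥ 0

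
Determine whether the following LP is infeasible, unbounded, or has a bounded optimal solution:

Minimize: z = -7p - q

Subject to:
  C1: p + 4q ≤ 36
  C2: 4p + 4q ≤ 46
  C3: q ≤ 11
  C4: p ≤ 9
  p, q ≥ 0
The point (9, 2.5) satisfies every constraint, so the LP is feasible; the constraints give p ≤ 9 and q ≤ 11, which with p, q ≥ 0 keep the feasible region inside a bounded box. A feasible, bounded LP attains a finite optimum at a vertex.

Feasible with finite optimum z* = -65.5 at (9, 2.5).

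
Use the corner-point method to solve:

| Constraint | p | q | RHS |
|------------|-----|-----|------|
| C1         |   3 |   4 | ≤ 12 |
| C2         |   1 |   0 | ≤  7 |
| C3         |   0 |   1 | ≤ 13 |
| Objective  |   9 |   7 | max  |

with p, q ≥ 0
Each vertex is the intersection of two constraint boundaries that also satisfies all remaining constraints:
  p = 0 and q = 0 → (0, 0)
  3p + 4q = 12 and q = 0 → (4, 0)
  3p + 4q = 12 and p = 0 → (0, 3)

Evaluating z = 9p + 7q at each vertex:
  (0, 0): z = 0
  (4, 0): z = 36
  (0, 3): z = 21

The maximum is at (4, 0) with z = 36.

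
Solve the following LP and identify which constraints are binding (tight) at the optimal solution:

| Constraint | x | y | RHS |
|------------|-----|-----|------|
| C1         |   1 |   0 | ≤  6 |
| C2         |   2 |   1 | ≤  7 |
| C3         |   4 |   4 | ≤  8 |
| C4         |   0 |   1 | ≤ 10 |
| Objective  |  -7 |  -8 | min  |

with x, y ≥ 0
Optimal: x = 0, y = 2
Slack at optimum:
  C1: slack = 6
  C2: slack = 5
  C3: slack = 0 (binding)
  C4: slack = 8
  x ≥ 0: x = 0 (binding)
  y ≥ 0: y = 2
Binding constraints: C3, x ≥ 0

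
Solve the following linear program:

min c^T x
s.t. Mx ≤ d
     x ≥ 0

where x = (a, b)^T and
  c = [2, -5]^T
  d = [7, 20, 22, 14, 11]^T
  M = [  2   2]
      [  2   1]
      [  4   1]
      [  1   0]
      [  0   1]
Each vertex is the intersection of two constraint boundaries that also satisfies all remaining constraints:
  a = 0 and b = 0 → (0, 0)
  2a + 2b = 7 and b = 0 → (3.5, 0)
  2a + 2b = 7 and a = 0 → (0, 3.5)

Evaluating z = 2a - 5b at each vertex:
  (0, 0): z = 0
  (3.5, 0): z = 7
  (0, 3.5): z = -17.5

The minimum is at (0, 3.5) with z = -17.5.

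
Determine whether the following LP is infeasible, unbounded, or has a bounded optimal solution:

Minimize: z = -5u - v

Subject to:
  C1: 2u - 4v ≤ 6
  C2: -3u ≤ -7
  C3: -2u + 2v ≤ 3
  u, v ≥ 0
Feasible point: (3, 0) satisfies every constraint, so the LP is feasible.
Direction d = (1, 1): for each constraint row a, a·d ≤ 0 —
  (2)(1) + (-4)(1) = -2 ≤ 0
  (-3)(1) + (0)(1) = -3 ≤ 0
  (-2)(1) + (2)(1) = 0 ≤ 0
and d ≥ 0, so (3, 0) + t·d stays feasible for every t ≥ 0. Along this ray z = -5u - v changes by -6 per unit t, so z → −∞.

Unbounded — the objective can decrease without bound over the feasible region.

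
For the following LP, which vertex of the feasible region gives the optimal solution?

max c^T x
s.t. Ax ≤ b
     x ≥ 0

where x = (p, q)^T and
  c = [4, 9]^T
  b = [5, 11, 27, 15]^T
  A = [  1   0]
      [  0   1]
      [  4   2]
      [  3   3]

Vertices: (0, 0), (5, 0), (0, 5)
Evaluating z = 4p + 9q at each vertex:
  (0, 0): z = 0
  (5, 0): z = 20
  (0, 5): z = 45

The largest value is z = 45, attained at (0, 5).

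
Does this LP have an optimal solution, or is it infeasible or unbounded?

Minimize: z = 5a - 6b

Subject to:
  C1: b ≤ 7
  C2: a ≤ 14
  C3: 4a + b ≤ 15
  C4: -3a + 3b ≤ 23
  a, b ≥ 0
The point (0, 7) satisfies every constraint, so the LP is feasible; the constraints give a ≤ 14 and b ≤ 7, which with a, b ≥ 0 keep the feasible region inside a bounded box. A feasible, bounded LP attains a finite optimum at a vertex.

Evaluating z = 5a - 6b at each vertex:
  (0, 0): z = 0
  (3.75, 0): z = 18.75
  (2, 7): z = -32
  (0, 7): z = -42

Bounded optimum: z* = -42 at (0, 7).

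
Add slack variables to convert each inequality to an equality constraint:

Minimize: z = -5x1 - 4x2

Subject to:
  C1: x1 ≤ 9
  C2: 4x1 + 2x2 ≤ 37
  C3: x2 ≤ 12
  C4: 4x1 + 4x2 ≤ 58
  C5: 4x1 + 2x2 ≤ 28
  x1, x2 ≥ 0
min z = -5x1 - 4x2

s.t.
  x1 + s1 = 9
  4x1 + 2x2 + s2 = 37
  x2 + s3 = 12
  4x1 + 4x2 + s4 = 58
  4x1 + 2x2 + s5 = 28
  x1, x2, s1, s2, s3, s4, s5 ≥ 0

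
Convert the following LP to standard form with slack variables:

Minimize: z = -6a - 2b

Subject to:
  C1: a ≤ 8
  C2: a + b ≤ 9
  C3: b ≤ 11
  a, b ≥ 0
min z = -6a - 2b

s.t.
  a + s1 = 8
  a + b + s2 = 9
  b + s3 = 11
  a, b, s1, s2, s3 ≥ 0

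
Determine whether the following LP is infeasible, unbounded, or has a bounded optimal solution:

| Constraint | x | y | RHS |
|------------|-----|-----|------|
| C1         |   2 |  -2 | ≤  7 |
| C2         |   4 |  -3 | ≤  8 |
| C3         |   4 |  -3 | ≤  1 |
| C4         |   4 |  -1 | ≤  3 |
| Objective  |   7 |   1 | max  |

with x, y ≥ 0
Feasible point: (0, 0) satisfies every constraint, so the LP is feasible.
Direction d = (0, 1): for each constraint row a, a·d ≤ 0 —
  (2)(0) + (-2)(1) = -2 ≤ 0
  (4)(0) + (-3)(1) = -3 ≤ 0
  (4)(0) + (-3)(1) = -3 ≤ 0
  (4)(0) + (-1)(1) = -1 ≤ 0
and d ≥ 0, so (0, 0) + t·d stays feasible for every t ≥ 0. Along this ray z = 7x + y changes by 1 per unit t, so z → +∞.

Unbounded: there is a feasible ray along which z → +∞.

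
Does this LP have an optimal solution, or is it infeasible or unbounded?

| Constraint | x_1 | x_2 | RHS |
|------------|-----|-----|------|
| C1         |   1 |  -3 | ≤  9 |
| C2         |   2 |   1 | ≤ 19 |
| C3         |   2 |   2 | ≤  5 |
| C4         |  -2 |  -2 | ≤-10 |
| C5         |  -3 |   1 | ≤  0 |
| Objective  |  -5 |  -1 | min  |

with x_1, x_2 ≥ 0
C3 requires 2x_1 + 2x_2 ≤ 5, while C4 (-2x_1 - 2x_2 ≤ -10) is equivalent to 2x_1 + 2x_2 ≥ 10. Together they would need 10 ≤ 2x_1 + 2x_2 ≤ 5, which is impossible since 10 > 5. No point satisfies all constraints.

The feasible region is empty; the LP is infeasible.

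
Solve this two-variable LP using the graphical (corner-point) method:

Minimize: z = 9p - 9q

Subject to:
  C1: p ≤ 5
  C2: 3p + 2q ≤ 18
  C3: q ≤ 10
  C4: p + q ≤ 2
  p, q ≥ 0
p = 0, q = 2, z = -18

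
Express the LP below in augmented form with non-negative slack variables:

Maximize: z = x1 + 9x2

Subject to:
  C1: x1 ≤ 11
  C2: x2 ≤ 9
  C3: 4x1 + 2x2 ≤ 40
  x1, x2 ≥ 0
max z = x1 + 9x2

s.t.
  x1 + s1 = 11
  x2 + s2 = 9
  4x1 + 2x2 + s3 = 40
  x1, x2, s1, s2, s3 ≥ 0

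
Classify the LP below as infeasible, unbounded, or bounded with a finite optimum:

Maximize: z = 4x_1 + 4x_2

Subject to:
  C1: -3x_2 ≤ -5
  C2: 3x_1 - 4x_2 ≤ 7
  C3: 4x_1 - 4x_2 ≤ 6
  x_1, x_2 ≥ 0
Feasible point: (0, 2) satisfies every constraint, so the LP is feasible.
Direction d = (0, 1): for each constraint row a, a·d ≤ 0 —
  (0)(0) + (-3)(1) = -3 ≤ 0
  (3)(0) + (-4)(1) = -4 ≤ 0
  (4)(0) + (-4)(1) = -4 ≤ 0
and d ≥ 0, so (0, 2) + t·d stays feasible for every t ≥ 0. Along this ray z = 4x_1 + 4x_2 changes by 4 per unit t, so z → +∞.

Unbounded — the objective can increase without bound over the feasible region.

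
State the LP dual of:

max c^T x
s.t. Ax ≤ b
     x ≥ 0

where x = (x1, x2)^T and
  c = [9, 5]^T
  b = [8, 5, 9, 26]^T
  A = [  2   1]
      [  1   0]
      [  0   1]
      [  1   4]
Minimize: z = 8y1 + 5y2 + 9y3 + 26y4

Subject to:
  C1: -2y1 - y2 - y4 ≤ -9
  C2: -y1 - y3 - 4y4 ≤ -5
  y1, y2, y3, y4 ≥ 0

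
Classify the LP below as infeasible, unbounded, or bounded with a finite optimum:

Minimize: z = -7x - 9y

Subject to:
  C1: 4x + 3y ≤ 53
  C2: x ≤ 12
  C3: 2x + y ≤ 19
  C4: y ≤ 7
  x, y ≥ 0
The point (6, 7) satisfies every constraint, so the LP is feasible; the constraints give x ≤ 12 and y ≤ 7, which with x, y ≥ 0 keep the feasible region inside a bounded box. A feasible, bounded LP attains a finite optimum at a vertex.

The LP has an optimal solution: (6, 7) with z = -105.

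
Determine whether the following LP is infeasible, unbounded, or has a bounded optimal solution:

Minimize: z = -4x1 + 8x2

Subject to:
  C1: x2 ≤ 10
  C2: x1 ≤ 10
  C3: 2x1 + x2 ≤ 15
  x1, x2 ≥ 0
The point (7.5, 0) satisfies every constraint, so the LP is feasible; the constraints give x1 ≤ 10 and x2 ≤ 10, which with x1, x2 ≥ 0 keep the feasible region inside a bounded box. A feasible, bounded LP attains a finite optimum at a vertex.

Evaluating z = -4x1 + 8x2 at each vertex:
  (0, 0): z = 0
  (7.5, 0): z = -30
  (2.5, 10): z = 70
  (0, 10): z = 80

The LP has an optimal solution: (7.5, 0) with z = -30.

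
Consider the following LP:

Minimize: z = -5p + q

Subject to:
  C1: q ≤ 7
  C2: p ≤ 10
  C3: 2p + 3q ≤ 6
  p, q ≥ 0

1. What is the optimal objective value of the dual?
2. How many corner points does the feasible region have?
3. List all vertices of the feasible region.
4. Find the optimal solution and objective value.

1. -15 (by strong duality, equal to the primal optimum)
2. 3
3. (0, 0), (3, 0), (0, 2)
4. p = 3, q = 0, z = -15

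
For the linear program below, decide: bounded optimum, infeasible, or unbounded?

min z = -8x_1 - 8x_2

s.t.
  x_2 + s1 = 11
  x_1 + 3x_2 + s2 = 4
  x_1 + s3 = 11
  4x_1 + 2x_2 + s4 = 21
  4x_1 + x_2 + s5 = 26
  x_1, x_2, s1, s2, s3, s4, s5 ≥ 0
The point (4, 0) satisfies every constraint, so the LP is feasible; the constraints give x_1 ≤ 11 and x_2 ≤ 11, which with x_1, x_2 ≥ 0 keep the feasible region inside a bounded box. A feasible, bounded LP attains a finite optimum at a vertex.

Feasible with finite optimum z* = -32 at (4, 0).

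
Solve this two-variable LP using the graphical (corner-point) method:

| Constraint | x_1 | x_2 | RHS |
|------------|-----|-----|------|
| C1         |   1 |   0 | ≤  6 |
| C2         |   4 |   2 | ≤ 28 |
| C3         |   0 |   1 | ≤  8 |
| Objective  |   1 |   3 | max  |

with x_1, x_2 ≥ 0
x_1 = 3, x_2 = 8, z = 27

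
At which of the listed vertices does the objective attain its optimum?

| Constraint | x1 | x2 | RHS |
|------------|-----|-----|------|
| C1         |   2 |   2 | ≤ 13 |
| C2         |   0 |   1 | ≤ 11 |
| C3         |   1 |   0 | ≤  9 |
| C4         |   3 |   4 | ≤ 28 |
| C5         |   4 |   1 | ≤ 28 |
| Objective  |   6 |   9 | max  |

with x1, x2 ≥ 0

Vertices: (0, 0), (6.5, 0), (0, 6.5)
Evaluating z = 6x1 + 9x2 at each vertex:
  (0, 0): z = 0
  (6.5, 0): z = 39
  (0, 6.5): z = 58.5

The largest value is z = 58.5, attained at (0, 6.5).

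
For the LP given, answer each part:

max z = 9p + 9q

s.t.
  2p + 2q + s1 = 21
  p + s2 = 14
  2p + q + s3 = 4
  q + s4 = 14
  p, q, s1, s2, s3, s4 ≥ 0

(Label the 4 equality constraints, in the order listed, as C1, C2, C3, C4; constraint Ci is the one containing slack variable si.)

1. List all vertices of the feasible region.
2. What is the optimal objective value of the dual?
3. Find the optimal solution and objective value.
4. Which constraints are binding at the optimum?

1. (0, 0), (2, 0), (0, 4)
2. 36 (by strong duality, equal to the primal optimum)
3. p = 0, q = 4, z = 36
4. C3, p ≥ 0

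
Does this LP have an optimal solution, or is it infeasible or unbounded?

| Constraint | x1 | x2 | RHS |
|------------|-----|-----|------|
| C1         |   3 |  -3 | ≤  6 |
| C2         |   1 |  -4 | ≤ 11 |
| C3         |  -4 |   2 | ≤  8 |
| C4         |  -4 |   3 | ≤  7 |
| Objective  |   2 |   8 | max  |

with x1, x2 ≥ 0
Feasible point: (0, 0) satisfies every constraint, so the LP is feasible.
Direction d = (1, 1): for each constraint row a, a·d ≤ 0 —
  (3)(1) + (-3)(1) = 0 ≤ 0
  (1)(1) + (-4)(1) = -3 ≤ 0
  (-4)(1) + (2)(1) = -2 ≤ 0
  (-4)(1) + (3)(1) = -1 ≤ 0
and d ≥ 0, so (0, 0) + t·d stays feasible for every t ≥ 0. Along this ray z = 2x1 + 8x2 changes by 10 per unit t, so z → +∞.

Unbounded: there is a feasible ray along which z → +∞.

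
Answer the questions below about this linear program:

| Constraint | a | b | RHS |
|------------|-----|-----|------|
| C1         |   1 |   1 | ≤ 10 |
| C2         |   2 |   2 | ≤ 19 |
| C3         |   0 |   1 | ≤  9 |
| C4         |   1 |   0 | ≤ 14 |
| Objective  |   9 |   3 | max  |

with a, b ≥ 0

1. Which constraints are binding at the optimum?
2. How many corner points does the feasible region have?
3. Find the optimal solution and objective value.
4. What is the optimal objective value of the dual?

1. C2, b ≥ 0
2. 4
3. a = 9.5, b = 0, z = 85.5
4. 85.5 (by strong duality, equal to the primal optimum)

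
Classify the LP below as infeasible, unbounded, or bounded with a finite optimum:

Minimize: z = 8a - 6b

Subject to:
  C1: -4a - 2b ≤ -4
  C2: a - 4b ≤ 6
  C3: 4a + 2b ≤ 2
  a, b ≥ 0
C3 requires 4a + 2b ≤ 2, while C1 (-4a - 2b ≤ -4) is equivalent to 4a + 2b ≥ 4. Together they would need 4 ≤ 4a + 2b ≤ 2, which is impossible since 4 > 2. No point satisfies all constraints.

The feasible region is empty; the LP is infeasible.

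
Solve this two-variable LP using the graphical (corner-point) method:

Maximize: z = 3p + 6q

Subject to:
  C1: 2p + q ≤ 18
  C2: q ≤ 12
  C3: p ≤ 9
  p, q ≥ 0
p = 3, q = 12, z = 81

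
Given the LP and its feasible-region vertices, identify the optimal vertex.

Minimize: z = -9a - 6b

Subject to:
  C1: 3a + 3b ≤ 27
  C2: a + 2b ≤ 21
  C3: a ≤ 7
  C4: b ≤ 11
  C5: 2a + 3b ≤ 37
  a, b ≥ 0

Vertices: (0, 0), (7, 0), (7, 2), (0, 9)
(7, 2) with z = -75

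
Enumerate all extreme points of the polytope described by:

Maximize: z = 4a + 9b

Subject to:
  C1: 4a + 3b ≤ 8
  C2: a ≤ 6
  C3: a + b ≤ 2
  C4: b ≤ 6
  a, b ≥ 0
Each vertex is the intersection of two constraint boundaries that also satisfies all remaining constraints:
  a = 0 and b = 0 → (0, 0)
  4a + 3b = 8 and a + b = 2 → (2, 0)
  a + b = 2 and a = 0 → (0, 2)

Vertices: (0, 0), (2, 0), (0, 2)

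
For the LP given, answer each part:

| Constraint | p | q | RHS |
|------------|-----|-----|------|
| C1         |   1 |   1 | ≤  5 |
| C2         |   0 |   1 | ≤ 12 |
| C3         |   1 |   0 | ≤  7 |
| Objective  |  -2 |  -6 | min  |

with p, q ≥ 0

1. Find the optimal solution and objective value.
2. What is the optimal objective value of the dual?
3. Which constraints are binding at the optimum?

1. p = 0, q = 5, z = -30
2. -30 (by strong duality, equal to the primal optimum)
3. C1, p ≥ 0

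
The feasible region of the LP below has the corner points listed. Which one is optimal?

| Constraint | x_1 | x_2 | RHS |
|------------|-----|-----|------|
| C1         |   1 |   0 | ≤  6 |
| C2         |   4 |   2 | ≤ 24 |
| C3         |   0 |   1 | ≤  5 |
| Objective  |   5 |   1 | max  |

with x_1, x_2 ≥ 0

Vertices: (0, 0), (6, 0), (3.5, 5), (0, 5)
(6, 0) with z = 30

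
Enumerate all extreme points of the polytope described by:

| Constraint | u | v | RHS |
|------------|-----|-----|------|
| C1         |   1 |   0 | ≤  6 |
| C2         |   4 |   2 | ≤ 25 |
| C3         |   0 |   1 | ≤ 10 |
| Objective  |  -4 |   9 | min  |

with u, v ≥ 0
Each vertex is the intersection of two constraint boundaries that also satisfies all remaining constraints:
  u = 0 and v = 0 → (0, 0)
  u = 6 and v = 0 → (6, 0)
  u = 6 and 4u + 2v = 25 → (6, 0.5)
  4u + 2v = 25 and v = 10 → (1.25, 10)
  v = 10 and u = 0 → (0, 10)

Vertices: (0, 0), (6, 0), (6, 0.5), (1.25, 10), (0, 10)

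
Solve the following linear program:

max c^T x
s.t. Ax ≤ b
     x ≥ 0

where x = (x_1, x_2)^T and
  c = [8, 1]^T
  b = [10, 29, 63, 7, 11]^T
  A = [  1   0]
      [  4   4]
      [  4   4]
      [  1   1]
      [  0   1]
Each vertex is the intersection of two constraint boundaries that also satisfies all remaining constraints:
  x_1 = 0 and x_2 = 0 → (0, 0)
  x_1 + x_2 = 7 and x_2 = 0 → (7, 0)
  x_1 + x_2 = 7 and x_1 = 0 → (0, 7)

Evaluating z = 8x_1 + x_2 at each vertex:
  (0, 0): z = 0
  (7, 0): z = 56
  (0, 7): z = 7

The maximum is at (7, 0) with z = 56.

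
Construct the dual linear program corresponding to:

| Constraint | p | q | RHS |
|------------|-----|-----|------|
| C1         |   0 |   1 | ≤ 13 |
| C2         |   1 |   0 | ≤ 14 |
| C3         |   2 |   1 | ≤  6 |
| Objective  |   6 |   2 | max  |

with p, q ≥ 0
Minimize: z = 13y1 + 14y2 + 6y3

Subject to:
  C1: -y2 - 2y3 ≤ -6
  C2: -y1 - y3 ≤ -2
  y1, y2, y3 ≥ 0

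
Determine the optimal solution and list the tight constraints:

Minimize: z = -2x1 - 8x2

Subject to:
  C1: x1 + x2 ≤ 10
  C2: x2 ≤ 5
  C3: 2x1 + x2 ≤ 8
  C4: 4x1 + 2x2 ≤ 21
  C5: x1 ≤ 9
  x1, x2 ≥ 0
Optimal: x1 = 1.5, x2 = 5
Slack at optimum:
  C1: slack = 3.5
  C2: slack = 0 (binding)
  C3: slack = 0 (binding)
  C4: slack = 5
  C5: slack = 7.5
  x1 ≥ 0: x1 = 1.5
  x2 ≥ 0: x2 = 5
Binding constraints: C2, C3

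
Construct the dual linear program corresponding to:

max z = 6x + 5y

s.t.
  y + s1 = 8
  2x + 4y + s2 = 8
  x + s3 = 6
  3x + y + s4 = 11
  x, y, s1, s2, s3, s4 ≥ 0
Minimize: z = 8y1 + 8y2 + 6y3 + 11y4

Subject to:
  C1: -2y2 - y3 - 3y4 ≤ -6
  C2: -y1 - 4y2 - y4 ≤ -5
  y1, y2, y3, y4 ≥ 0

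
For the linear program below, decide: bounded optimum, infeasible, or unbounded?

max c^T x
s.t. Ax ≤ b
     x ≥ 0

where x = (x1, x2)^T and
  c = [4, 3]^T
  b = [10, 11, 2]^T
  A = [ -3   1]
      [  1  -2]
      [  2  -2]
Feasible point: (0, 0) satisfies every constraint, so the LP is feasible.
Direction d = (1, 1): for each constraint row a, a·d ≤ 0 —
  (-3)(1) + (1)(1) = -2 ≤ 0
  (1)(1) + (-2)(1) = -1 ≤ 0
  (2)(1) + (-2)(1) = 0 ≤ 0
and d ≥ 0, so (0, 0) + t·d stays feasible for every t ≥ 0. Along this ray z = 4x1 + 3x2 changes by 7 per unit t, so z → +∞.

Unbounded — the objective can increase without bound over the feasible region.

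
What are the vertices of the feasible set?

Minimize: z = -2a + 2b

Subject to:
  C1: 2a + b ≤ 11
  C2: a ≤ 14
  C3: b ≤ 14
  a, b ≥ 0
Each vertex is the intersection of two constraint boundaries that also satisfies all remaining constraints:
  a = 0 and b = 0 → (0, 0)
  2a + b = 11 and b = 0 → (5.5, 0)
  2a + b = 11 and a = 0 → (0, 11)

Vertices: (0, 0), (5.5, 0), (0, 11)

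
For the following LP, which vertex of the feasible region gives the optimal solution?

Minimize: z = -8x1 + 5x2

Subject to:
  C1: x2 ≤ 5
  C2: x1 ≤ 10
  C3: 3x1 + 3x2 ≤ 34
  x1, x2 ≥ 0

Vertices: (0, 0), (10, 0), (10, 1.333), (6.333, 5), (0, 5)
(10, 0) with z = -80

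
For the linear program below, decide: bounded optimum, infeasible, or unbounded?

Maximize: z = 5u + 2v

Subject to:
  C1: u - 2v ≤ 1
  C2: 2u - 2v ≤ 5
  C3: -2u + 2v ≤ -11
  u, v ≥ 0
C2 requires 2u - 2v ≤ 5, while C3 (-2u + 2v ≤ -11) is equivalent to 2u - 2v ≥ 11. Together they would need 11 ≤ 2u - 2v ≤ 5, which is impossible since 11 > 5. No point satisfies all constraints.

The feasible region is empty; the LP is infeasible.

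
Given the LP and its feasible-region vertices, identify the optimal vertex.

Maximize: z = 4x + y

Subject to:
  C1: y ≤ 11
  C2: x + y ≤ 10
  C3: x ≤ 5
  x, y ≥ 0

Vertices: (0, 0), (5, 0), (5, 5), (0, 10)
Evaluating z = 4x + y at each vertex:
  (0, 0): z = 0
  (5, 0): z = 20
  (5, 5): z = 25
  (0, 10): z = 10

The largest value is z = 25, attained at (5, 5).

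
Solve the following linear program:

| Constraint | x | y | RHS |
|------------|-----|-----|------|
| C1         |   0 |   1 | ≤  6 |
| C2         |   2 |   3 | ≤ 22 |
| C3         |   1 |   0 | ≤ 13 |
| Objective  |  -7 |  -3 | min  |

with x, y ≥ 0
x = 11, y = 0, z = -77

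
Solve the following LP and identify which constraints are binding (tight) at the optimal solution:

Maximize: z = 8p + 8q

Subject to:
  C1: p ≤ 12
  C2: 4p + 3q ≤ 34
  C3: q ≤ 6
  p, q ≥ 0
Optimal: p = 4, q = 6
Slack at optimum:
  C1: slack = 8
  C2: slack = 0 (binding)
  C3: slack = 0 (binding)
  p ≥ 0: p = 4
  q ≥ 0: q = 6
Binding constraints: C2, C3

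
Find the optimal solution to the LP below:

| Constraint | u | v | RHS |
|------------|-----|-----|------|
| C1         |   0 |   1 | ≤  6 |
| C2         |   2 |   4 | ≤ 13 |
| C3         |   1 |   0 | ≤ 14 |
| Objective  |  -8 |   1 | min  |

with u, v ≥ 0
Each vertex is the intersection of two constraint boundaries that also satisfies all remaining constraints:
  u = 0 and v = 0 → (0, 0)
  2u + 4v = 13 and v = 0 → (6.5, 0)
  2u + 4v = 13 and u = 0 → (0, 3.25)

Evaluating z = -8u + v at each vertex:
  (0, 0): z = 0
  (6.5, 0): z = -52
  (0, 3.25): z = 3.25

The minimum is at (6.5, 0) with z = -52.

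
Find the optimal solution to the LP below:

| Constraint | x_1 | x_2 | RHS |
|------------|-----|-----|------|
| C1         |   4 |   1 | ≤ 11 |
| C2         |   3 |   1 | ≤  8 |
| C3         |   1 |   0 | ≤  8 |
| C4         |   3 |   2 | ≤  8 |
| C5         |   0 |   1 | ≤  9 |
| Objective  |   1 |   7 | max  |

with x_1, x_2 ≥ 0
x_1 = 0, x_2 = 4, z = 28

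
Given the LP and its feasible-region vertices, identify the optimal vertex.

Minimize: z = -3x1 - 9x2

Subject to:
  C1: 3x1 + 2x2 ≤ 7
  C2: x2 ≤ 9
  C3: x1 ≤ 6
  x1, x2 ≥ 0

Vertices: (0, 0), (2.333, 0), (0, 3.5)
Evaluating z = -3x1 - 9x2 at each vertex:
  (0, 0): z = 0
  (2.333, 0): z = -7
  (0, 3.5): z = -31.5

The smallest value is z = -31.5, attained at (0, 3.5).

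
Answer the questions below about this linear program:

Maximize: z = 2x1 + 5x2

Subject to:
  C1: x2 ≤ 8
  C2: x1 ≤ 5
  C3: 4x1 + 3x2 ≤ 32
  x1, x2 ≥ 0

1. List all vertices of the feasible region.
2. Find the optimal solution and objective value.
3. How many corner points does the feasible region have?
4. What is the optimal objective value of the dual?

1. (0, 0), (5, 0), (5, 4), (2, 8), (0, 8)
2. x1 = 2, x2 = 8, z = 44
3. 5
4. 44 (by strong duality, equal to the primal optimum)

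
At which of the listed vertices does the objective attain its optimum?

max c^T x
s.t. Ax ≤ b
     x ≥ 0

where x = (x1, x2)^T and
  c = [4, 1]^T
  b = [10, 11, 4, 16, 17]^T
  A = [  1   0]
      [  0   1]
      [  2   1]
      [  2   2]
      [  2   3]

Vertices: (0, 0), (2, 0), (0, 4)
Evaluating z = 4x1 + x2 at each vertex:
  (0, 0): z = 0
  (2, 0): z = 8
  (0, 4): z = 4

The largest value is z = 8, attained at (2, 0).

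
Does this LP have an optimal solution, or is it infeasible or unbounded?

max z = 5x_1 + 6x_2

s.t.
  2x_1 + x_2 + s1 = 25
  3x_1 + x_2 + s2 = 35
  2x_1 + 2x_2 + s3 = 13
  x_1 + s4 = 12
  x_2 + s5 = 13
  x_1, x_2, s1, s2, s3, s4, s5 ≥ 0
The point (0, 6.5) satisfies every constraint, so the LP is feasible; the constraints give x_1 ≤ 12 and x_2 ≤ 13, which with x_1, x_2 ≥ 0 keep the feasible region inside a bounded box. A feasible, bounded LP attains a finite optimum at a vertex.

Evaluating z = 5x_1 + 6x_2 at each vertex:
  (0, 0): z = 0
  (6.5, 0): z = 32.5
  (0, 6.5): z = 39

The LP has an optimal solution: (0, 6.5) with z = 39.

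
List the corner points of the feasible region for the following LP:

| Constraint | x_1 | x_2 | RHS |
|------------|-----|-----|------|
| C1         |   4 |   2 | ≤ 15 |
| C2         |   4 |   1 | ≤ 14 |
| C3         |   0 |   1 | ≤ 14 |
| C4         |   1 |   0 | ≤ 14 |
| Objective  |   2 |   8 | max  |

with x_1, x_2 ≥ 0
Each vertex is the intersection of two constraint boundaries that also satisfies all remaining constraints:
  x_1 = 0 and x_2 = 0 → (0, 0)
  4x_1 + x_2 = 14 and x_2 = 0 → (3.5, 0)
  4x_1 + 2x_2 = 15 and 4x_1 + x_2 = 14 → (3.25, 1)
  4x_1 + 2x_2 = 15 and x_1 = 0 → (0, 7.5)

Vertices: (0, 0), (3.5, 0), (3.25, 1), (0, 7.5)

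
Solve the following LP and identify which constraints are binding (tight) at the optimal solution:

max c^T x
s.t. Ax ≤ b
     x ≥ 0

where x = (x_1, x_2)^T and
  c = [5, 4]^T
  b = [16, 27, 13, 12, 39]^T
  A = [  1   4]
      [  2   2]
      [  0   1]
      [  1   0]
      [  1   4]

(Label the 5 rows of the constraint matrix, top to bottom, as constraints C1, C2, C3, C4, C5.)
Optimal: x_1 = 12, x_2 = 1
Slack at optimum:
  C1: slack = 0 (binding)
  C2: slack = 1
  C3: slack = 12
  C4: slack = 0 (binding)
  C5: slack = 23
  x_1 ≥ 0: x_1 = 12
  x_2 ≥ 0: x_2 = 1
Binding constraints: C1, C4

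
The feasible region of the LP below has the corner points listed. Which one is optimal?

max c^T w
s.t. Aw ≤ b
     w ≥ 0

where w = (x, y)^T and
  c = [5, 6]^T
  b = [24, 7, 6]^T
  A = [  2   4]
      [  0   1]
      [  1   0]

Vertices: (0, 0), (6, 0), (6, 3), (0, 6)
Evaluating z = 5x + 6y at each vertex:
  (0, 0): z = 0
  (6, 0): z = 30
  (6, 3): z = 48
  (0, 6): z = 36

The largest value is z = 48, attained at (6, 3).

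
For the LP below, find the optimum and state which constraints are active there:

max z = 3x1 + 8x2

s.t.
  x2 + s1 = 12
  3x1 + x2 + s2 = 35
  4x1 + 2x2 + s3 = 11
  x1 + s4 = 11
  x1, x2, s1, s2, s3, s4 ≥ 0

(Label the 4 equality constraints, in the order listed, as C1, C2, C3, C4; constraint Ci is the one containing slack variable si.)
Optimal: x1 = 0, x2 = 5.5
Binding: C3, x1 ≥ 0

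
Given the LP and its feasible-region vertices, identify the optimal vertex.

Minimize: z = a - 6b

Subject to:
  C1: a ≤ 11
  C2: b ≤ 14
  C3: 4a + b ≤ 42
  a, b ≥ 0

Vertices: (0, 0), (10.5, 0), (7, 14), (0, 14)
Evaluating z = a - 6b at each vertex:
  (0, 0): z = 0
  (10.5, 0): z = 10.5
  (7, 14): z = -77
  (0, 14): z = -84

The smallest value is z = -84, attained at (0, 14).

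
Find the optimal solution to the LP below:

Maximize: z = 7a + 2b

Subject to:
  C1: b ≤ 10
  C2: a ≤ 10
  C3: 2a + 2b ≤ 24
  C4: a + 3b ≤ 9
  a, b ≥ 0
Each vertex is the intersection of two constraint boundaries that also satisfies all remaining constraints:
  a = 0 and b = 0 → (0, 0)
  a + 3b = 9 and b = 0 → (9, 0)
  a + 3b = 9 and a = 0 → (0, 3)

Evaluating z = 7a + 2b at each vertex:
  (0, 0): z = 0
  (9, 0): z = 63
  (0, 3): z = 6

The maximum is at (9, 0) with z = 63.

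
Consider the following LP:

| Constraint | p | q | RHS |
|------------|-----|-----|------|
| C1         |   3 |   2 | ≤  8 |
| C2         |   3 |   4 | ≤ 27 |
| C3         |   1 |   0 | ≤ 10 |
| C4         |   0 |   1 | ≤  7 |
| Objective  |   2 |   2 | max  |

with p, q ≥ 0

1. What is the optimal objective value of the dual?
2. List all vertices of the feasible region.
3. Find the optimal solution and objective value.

1. 8 (by strong duality, equal to the primal optimum)
2. (0, 0), (2.667, 0), (0, 4)
3. p = 0, q = 4, z = 8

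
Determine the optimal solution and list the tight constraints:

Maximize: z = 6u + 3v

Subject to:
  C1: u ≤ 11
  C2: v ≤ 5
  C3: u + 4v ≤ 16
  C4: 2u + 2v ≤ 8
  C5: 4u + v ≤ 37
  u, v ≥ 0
Optimal: u = 4, v = 0
Binding: C4, v ≥ 0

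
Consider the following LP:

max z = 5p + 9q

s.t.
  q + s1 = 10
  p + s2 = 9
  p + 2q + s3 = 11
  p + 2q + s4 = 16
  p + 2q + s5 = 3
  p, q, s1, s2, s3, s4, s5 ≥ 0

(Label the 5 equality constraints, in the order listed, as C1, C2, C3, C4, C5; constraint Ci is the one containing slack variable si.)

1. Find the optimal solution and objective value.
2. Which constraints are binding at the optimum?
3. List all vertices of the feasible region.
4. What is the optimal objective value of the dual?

1. p = 3, q = 0, z = 15
2. C5, q ≥ 0
3. (0, 0), (3, 0), (0, 1.5)
4. 15 (by strong duality, equal to the primal optimum)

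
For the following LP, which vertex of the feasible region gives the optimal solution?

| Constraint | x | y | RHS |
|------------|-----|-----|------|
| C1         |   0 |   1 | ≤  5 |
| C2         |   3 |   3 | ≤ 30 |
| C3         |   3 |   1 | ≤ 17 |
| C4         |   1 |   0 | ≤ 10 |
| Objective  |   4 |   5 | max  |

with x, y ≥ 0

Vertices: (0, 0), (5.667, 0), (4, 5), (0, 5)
(4, 5) with z = 41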